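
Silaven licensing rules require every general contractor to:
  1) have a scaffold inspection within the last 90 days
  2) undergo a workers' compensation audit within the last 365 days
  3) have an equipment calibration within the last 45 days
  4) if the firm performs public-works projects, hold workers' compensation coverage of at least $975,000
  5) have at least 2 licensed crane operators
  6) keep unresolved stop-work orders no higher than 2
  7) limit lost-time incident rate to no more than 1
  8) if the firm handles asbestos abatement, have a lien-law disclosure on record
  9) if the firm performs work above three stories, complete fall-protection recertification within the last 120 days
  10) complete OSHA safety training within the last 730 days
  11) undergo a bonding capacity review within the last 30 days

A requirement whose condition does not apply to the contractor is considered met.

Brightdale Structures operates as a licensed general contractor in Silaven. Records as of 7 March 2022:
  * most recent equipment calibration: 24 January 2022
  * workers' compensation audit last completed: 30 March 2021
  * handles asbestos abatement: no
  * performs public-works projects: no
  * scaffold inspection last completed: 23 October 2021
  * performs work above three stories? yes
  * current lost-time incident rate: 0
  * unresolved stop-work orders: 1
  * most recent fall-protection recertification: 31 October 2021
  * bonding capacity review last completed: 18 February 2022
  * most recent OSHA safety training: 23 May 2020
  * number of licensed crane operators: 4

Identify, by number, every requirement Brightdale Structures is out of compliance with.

1. scaffold inspection 135 days ago vs limit 90 → not met
2. workers' compensation audit 342 days ago vs limit 365 → met
3. equipment calibration 42 days ago vs limit 45 → met
4. condition 'performs public-works projects' does not hold → requirement n/a → met
5. licensed crane operators 4 ≥ 2 → met
6. unresolved stop-work orders 1 ≤ 2 → met
7. lost-time incident rate 0 ≤ 1 → met
8. condition 'handles asbestos abatement' does not hold → requirement n/a → met
9. condition 'performs work above three stories' holds; fall-protection recertification 127 days ago vs limit 120 → not met
10. OSHA safety training 653 days ago vs limit 730 → met
11. bonding capacity review 17 days ago vs limit 30 → met
Not met: 1, 9

1, 9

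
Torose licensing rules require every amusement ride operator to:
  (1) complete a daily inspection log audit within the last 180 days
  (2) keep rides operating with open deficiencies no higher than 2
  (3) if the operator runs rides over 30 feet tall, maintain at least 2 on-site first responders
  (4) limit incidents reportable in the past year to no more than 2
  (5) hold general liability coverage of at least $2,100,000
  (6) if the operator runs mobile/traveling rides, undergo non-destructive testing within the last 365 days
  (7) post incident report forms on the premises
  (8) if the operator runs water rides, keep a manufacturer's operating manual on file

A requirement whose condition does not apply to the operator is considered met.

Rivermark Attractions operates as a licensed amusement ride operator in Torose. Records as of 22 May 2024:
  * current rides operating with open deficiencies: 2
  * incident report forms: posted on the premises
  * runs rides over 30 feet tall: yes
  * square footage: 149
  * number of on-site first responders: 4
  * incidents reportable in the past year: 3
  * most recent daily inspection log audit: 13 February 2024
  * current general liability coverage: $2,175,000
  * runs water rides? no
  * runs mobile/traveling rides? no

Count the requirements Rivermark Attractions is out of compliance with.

1. daily inspection log audit 99 days ago vs limit 180 → met
2. rides operating with open deficiencies 2 ≤ 2 → met
3. condition 'runs rides over 30 feet tall' holds; on-site first responders 4 ≥ 2 → met
4. incidents reportable in the past year 3 > 2 → not met
5. general liability coverage $2,175,000 ≥ $2,100,000 → met
6. condition 'runs mobile/traveling rides' does not hold → requirement n/a → met
7. incident report forms present → met
8. condition 'runs water rides' does not hold → requirement n/a → met
Not met: 1 of 8

1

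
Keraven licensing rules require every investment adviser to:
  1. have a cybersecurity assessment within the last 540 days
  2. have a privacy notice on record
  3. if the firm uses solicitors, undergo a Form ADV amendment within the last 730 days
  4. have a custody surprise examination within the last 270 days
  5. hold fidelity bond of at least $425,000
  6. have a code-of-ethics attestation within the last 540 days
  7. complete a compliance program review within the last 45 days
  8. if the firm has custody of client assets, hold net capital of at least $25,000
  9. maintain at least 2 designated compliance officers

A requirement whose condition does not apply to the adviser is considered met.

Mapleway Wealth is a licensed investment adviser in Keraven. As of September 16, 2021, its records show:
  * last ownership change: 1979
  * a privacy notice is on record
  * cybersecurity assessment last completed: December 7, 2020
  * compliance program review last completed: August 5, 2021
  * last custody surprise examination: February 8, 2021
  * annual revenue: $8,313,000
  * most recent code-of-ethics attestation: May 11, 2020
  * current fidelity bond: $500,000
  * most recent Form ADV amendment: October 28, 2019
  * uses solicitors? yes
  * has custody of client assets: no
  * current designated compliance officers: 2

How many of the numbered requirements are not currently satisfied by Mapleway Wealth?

0

1. cybersecurity assessment 283 days ago vs limit 540 → met
2. privacy notice present → met
3. condition 'uses solicitors' holds; Form ADV amendment 689 days ago vs limit 730 → met
4. custody surprise examination 220 days ago vs limit 270 → met
5. fidelity bond $500,000 ≥ $425,000 → met
6. code-of-ethics attestation 493 days ago vs limit 540 → met
7. compliance program review 42 days ago vs limit 45 → met
8. condition 'has custody of client assets' does not hold → requirement n/a → met
9. designated compliance officers 2 ≥ 2 → met
Not met: 0 of 9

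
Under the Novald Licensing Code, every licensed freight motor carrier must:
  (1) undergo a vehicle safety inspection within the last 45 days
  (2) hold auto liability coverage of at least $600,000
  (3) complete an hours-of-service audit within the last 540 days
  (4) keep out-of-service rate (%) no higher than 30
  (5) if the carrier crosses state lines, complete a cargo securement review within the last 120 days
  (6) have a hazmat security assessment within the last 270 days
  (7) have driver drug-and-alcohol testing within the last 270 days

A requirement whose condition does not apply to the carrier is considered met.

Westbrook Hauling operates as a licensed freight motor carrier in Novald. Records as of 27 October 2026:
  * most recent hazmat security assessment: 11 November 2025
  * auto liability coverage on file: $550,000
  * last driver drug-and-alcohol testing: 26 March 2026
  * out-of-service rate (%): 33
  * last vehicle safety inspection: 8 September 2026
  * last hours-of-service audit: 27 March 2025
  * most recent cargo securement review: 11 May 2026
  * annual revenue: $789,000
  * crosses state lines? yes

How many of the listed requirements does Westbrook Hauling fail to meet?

6

1. vehicle safety inspection 49 days ago vs limit 45 → not met
2. auto liability coverage $550,000 < $600,000 → not met
3. hours-of-service audit 579 days ago vs limit 540 → not met
4. out-of-service rate (%) 33 > 30 → not met
5. condition 'crosses state lines' holds; cargo securement review 169 days ago vs limit 120 → not met
6. hazmat security assessment 350 days ago vs limit 270 → not met
7. driver drug-and-alcohol testing 215 days ago vs limit 270 → met
Not met: 6 of 7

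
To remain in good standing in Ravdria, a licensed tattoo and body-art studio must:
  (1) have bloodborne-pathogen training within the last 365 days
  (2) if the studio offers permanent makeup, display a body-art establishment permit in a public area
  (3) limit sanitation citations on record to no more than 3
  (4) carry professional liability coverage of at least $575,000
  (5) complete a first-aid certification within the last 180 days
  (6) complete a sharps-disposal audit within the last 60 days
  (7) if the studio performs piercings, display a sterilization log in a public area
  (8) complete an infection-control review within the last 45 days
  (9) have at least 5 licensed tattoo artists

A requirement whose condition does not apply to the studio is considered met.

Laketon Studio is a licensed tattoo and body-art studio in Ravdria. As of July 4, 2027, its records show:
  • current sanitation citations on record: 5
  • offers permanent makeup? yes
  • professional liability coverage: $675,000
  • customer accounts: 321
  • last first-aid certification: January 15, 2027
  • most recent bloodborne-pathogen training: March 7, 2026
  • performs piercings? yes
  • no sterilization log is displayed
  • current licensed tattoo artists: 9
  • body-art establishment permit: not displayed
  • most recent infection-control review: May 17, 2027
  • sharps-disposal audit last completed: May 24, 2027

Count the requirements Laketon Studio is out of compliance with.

5

1. bloodborne-pathogen training 484 days ago vs limit 365 → not met
2. condition 'offers permanent makeup' holds; body-art establishment permit absent → not met
3. sanitation citations on record 5 > 3 → not met
4. professional liability coverage $675,000 ≥ $575,000 → met
5. first-aid certification 170 days ago vs limit 180 → met
6. sharps-disposal audit 41 days ago vs limit 60 → met
7. condition 'performs piercings' holds; sterilization log absent → not met
8. infection-control review 48 days ago vs limit 45 → not met
9. licensed tattoo artists 9 ≥ 5 → met
Not met: 5 of 9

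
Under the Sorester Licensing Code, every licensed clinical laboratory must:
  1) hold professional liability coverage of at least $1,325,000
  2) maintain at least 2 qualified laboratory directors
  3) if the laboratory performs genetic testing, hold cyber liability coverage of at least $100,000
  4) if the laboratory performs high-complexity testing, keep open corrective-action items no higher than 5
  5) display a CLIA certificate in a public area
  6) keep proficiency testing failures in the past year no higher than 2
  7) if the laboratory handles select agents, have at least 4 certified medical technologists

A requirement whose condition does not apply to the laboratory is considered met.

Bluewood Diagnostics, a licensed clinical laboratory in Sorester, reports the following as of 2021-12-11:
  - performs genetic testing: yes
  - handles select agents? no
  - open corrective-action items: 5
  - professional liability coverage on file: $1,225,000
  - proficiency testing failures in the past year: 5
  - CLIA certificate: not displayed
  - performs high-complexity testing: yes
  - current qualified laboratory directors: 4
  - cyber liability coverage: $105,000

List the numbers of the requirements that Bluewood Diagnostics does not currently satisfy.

1. professional liability coverage $1,225,000 < $1,325,000 → not met
2. qualified laboratory directors 4 ≥ 2 → met
3. condition 'performs genetic testing' holds; cyber liability coverage $105,000 ≥ $100,000 → met
4. condition 'performs high-complexity testing' holds; open corrective-action items 5 ≤ 5 → met
5. CLIA certificate absent → not met
6. proficiency testing failures in the past year 5 > 2 → not met
7. condition 'handles select agents' does not hold → requirement n/a → met
Not met: 1, 5, 6

1, 5, 6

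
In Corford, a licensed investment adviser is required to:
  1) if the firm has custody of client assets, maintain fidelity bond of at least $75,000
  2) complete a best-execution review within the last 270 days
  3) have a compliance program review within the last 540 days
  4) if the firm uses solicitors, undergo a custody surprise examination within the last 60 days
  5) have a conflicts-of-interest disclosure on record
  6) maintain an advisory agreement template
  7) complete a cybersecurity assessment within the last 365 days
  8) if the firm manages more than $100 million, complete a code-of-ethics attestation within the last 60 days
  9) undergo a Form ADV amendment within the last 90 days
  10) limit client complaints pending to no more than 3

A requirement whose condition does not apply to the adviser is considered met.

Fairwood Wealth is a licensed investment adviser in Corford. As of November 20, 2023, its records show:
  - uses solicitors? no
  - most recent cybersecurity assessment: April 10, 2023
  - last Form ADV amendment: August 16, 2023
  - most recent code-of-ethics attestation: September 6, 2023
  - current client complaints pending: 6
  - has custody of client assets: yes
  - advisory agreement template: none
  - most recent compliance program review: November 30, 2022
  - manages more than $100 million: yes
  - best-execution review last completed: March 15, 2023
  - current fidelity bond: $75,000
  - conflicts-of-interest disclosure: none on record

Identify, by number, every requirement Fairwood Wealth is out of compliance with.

1. condition 'has custody of client assets' holds; fidelity bond $75,000 ≥ $75,000 → met
2. best-execution review 250 days ago vs limit 270 → met
3. compliance program review 355 days ago vs limit 540 → met
4. condition 'uses solicitors' does not hold → requirement n/a → met
5. conflicts-of-interest disclosure absent → not met
6. advisory agreement template absent → not met
7. cybersecurity assessment 224 days ago vs limit 365 → met
8. condition 'manages more than $100 million' holds; code-of-ethics attestation 75 days ago vs limit 60 → not met
9. Form ADV amendment 96 days ago vs limit 90 → not met
10. client complaints pending 6 > 3 → not met
Not met: 5, 6, 8, 9, 10

5, 6, 8, 9, 10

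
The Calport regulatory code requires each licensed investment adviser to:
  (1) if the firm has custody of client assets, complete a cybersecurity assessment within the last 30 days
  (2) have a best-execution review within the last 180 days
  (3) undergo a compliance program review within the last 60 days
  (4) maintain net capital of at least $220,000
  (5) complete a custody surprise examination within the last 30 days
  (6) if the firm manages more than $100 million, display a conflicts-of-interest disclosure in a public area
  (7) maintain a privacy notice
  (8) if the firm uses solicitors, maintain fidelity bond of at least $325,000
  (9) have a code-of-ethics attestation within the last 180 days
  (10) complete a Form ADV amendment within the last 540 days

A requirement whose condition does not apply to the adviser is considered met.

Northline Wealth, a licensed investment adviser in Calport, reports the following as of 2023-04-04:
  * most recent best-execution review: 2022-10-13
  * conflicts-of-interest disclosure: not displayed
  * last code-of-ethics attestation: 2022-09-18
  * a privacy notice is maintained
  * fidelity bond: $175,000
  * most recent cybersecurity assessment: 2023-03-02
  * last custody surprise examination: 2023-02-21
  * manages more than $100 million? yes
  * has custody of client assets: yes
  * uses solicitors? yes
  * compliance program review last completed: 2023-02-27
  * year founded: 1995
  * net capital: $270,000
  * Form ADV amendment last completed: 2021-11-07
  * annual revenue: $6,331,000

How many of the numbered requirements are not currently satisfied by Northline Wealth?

5

1. condition 'has custody of client assets' holds; cybersecurity assessment 33 days ago vs limit 30 → not met
2. best-execution review 173 days ago vs limit 180 → met
3. compliance program review 36 days ago vs limit 60 → met
4. net capital $270,000 ≥ $220,000 → met
5. custody surprise examination 42 days ago vs limit 30 → not met
6. condition 'manages more than $100 million' holds; conflicts-of-interest disclosure absent → not met
7. privacy notice present → met
8. condition 'uses solicitors' holds; fidelity bond $175,000 < $325,000 → not met
9. code-of-ethics attestation 198 days ago vs limit 180 → not met
10. Form ADV amendment 513 days ago vs limit 540 → met
Not met: 5 of 10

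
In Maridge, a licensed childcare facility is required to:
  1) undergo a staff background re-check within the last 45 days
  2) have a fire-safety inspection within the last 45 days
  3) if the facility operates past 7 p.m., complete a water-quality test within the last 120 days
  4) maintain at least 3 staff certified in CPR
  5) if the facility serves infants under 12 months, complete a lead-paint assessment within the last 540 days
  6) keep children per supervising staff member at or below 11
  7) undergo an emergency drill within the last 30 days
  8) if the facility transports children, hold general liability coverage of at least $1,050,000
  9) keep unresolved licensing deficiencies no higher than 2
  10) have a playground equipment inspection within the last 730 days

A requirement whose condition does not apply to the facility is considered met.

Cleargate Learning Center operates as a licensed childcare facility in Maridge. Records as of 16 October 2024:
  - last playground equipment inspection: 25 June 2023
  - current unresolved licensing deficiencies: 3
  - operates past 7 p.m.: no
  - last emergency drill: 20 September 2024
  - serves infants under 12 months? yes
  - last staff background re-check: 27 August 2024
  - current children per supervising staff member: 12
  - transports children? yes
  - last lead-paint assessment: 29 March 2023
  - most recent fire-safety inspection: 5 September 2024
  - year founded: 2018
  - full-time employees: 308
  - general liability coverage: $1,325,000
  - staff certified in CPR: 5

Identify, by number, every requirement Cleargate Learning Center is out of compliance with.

1. staff background re-check 50 days ago vs limit 45 → not met
2. fire-safety inspection 41 days ago vs limit 45 → met
3. condition 'operates past 7 p.m.' does not hold → requirement n/a → met
4. staff certified in CPR 5 ≥ 3 → met
5. condition 'serves infants under 12 months' holds; lead-paint assessment 567 days ago vs limit 540 → not met
6. children per supervising staff member 12 > 11 → not met
7. emergency drill 26 days ago vs limit 30 → met
8. condition 'transports children' holds; general liability coverage $1,325,000 ≥ $1,050,000 → met
9. unresolved licensing deficiencies 3 > 2 → not met
10. playground equipment inspection 479 days ago vs limit 730 → met
Not met: 1, 5, 6, 9

1, 5, 6, 9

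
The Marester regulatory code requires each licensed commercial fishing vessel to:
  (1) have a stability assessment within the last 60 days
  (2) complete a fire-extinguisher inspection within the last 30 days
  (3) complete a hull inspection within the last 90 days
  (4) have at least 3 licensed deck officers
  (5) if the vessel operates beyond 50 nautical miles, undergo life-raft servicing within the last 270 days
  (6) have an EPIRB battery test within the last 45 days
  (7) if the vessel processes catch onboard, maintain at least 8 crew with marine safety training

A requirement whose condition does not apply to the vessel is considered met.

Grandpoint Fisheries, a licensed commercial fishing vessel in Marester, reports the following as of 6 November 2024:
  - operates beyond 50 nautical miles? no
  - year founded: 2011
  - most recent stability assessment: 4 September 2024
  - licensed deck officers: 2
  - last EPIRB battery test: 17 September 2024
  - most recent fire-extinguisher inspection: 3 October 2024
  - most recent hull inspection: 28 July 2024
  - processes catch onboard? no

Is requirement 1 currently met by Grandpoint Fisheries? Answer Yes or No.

1. stability assessment 63 days ago vs limit 60 → not met

No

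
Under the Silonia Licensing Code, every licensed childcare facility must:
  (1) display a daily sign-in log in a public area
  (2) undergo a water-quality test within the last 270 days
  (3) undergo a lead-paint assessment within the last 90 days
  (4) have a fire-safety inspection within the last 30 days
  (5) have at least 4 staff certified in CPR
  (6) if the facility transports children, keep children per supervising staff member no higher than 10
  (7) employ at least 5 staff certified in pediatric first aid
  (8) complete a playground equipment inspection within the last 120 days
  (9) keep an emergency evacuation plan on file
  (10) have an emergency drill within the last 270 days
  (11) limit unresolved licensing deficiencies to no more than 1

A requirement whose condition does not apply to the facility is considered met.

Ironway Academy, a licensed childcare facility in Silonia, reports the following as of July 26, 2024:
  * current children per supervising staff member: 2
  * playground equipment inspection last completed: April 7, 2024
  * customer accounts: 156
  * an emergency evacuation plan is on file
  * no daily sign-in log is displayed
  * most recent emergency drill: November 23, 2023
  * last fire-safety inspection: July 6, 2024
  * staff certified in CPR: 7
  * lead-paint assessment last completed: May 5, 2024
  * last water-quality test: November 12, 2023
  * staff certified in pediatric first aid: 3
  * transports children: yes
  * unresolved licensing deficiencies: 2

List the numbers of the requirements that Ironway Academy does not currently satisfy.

1, 7, 11

1. daily sign-in log absent → not met
2. water-quality test 257 days ago vs limit 270 → met
3. lead-paint assessment 82 days ago vs limit 90 → met
4. fire-safety inspection 20 days ago vs limit 30 → met
5. staff certified in CPR 7 ≥ 4 → met
6. condition 'transports children' holds; children per supervising staff member 2 ≤ 10 → met
7. staff certified in pediatric first aid 3 < 5 → not met
8. playground equipment inspection 110 days ago vs limit 120 → met
9. emergency evacuation plan present → met
10. emergency drill 246 days ago vs limit 270 → met
11. unresolved licensing deficiencies 2 > 1 → not met
Not met: 1, 7, 11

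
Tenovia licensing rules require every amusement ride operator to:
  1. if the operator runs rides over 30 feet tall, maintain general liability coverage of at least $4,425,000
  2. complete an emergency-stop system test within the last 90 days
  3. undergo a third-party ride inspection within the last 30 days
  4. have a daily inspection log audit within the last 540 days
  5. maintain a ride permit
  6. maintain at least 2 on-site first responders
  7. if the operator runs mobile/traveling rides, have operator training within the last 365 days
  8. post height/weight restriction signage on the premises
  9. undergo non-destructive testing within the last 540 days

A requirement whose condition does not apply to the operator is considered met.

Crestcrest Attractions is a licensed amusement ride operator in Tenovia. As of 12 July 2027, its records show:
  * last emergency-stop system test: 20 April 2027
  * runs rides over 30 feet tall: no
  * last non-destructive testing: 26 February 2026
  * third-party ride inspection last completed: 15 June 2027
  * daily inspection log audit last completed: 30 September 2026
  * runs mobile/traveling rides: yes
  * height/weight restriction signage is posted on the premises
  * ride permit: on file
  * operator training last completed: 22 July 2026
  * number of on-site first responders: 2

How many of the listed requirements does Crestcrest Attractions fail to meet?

0

1. condition 'runs rides over 30 feet tall' does not hold → requirement n/a → met
2. emergency-stop system test 83 days ago vs limit 90 → met
3. third-party ride inspection 27 days ago vs limit 30 → met
4. daily inspection log audit 285 days ago vs limit 540 → met
5. ride permit present → met
6. on-site first responders 2 ≥ 2 → met
7. condition 'runs mobile/traveling rides' holds; operator training 355 days ago vs limit 365 → met
8. height/weight restriction signage present → met
9. non-destructive testing 501 days ago vs limit 540 → met
Not met: 0 of 9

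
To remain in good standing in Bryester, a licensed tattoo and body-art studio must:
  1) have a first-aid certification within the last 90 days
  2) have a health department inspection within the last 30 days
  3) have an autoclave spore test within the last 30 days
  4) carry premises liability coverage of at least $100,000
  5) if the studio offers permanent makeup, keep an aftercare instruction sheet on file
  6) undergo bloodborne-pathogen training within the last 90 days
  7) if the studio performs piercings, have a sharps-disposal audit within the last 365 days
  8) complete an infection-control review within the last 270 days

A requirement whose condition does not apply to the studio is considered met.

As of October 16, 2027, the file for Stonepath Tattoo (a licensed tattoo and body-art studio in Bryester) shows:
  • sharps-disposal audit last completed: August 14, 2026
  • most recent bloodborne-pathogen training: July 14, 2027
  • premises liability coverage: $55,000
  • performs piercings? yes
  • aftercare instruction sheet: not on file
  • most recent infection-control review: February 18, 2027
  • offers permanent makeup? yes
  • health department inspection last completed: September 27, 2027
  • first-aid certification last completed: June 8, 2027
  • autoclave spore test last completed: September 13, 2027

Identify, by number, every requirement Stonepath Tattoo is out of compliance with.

1, 3, 4, 5, 6, 7

1. first-aid certification 130 days ago vs limit 90 → not met
2. health department inspection 19 days ago vs limit 30 → met
3. autoclave spore test 33 days ago vs limit 30 → not met
4. premises liability coverage $55,000 < $100,000 → not met
5. condition 'offers permanent makeup' holds; aftercare instruction sheet absent → not met
6. bloodborne-pathogen training 94 days ago vs limit 90 → not met
7. condition 'performs piercings' holds; sharps-disposal audit 428 days ago vs limit 365 → not met
8. infection-control review 240 days ago vs limit 270 → met
Not met: 1, 3, 4, 5, 6, 7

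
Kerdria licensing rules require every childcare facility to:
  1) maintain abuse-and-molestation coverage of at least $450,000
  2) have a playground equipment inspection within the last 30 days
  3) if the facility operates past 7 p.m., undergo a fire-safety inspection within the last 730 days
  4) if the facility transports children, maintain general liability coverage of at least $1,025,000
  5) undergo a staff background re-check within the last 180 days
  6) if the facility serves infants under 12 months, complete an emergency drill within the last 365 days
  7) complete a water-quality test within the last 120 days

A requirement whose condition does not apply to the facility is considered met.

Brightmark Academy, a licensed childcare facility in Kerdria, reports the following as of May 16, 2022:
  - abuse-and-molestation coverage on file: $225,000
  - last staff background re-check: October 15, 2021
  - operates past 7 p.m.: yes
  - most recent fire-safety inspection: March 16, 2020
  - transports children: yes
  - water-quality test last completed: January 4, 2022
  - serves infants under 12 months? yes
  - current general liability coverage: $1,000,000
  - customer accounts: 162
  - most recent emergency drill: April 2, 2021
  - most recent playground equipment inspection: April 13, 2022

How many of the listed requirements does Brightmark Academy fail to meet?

7

1. abuse-and-molestation coverage $225,000 < $450,000 → not met
2. playground equipment inspection 33 days ago vs limit 30 → not met
3. condition 'operates past 7 p.m.' holds; fire-safety inspection 791 days ago vs limit 730 → not met
4. condition 'transports children' holds; general liability coverage $1,000,000 < $1,025,000 → not met
5. staff background re-check 213 days ago vs limit 180 → not met
6. condition 'serves infants under 12 months' holds; emergency drill 409 days ago vs limit 365 → not met
7. water-quality test 132 days ago vs limit 120 → not met
Not met: 7 of 7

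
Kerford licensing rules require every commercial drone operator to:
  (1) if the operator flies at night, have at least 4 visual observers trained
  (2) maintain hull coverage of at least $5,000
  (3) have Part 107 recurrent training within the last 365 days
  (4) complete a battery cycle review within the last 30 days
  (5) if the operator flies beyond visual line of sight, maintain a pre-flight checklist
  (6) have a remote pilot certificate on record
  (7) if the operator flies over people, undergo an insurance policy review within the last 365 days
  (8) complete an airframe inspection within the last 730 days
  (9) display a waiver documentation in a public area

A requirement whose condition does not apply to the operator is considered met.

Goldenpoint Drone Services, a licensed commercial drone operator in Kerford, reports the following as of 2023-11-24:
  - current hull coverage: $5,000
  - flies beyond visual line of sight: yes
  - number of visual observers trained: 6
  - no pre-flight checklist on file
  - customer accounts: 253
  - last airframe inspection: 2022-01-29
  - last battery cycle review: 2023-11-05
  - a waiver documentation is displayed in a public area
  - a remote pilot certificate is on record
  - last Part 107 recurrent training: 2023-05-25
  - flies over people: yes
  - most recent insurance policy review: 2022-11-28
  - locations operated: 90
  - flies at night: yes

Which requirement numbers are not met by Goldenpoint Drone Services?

5

1. condition 'flies at night' holds; visual observers trained 6 ≥ 4 → met
2. hull coverage $5,000 ≥ $5,000 → met
3. Part 107 recurrent training 183 days ago vs limit 365 → met
4. battery cycle review 19 days ago vs limit 30 → met
5. condition 'flies beyond visual line of sight' holds; pre-flight checklist absent → not met
6. remote pilot certificate present → met
7. condition 'flies over people' holds; insurance policy review 361 days ago vs limit 365 → met
8. airframe inspection 664 days ago vs limit 730 → met
9. waiver documentation present → met
Not met: 5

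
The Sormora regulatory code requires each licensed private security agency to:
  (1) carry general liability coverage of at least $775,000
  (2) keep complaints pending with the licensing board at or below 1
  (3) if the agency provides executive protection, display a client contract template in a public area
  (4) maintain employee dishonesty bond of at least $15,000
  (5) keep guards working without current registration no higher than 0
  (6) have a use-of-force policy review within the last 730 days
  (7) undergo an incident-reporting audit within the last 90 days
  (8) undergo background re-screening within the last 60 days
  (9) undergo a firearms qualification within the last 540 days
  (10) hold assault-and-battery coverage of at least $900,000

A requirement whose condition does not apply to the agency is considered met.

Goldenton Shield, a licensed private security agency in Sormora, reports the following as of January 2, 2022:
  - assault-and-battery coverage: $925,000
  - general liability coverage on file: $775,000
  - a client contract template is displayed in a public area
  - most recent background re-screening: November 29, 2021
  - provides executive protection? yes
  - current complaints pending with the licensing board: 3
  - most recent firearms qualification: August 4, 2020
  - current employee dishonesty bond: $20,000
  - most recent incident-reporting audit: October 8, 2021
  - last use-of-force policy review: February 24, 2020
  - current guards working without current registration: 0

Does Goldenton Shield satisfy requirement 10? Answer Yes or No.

10. assault-and-battery coverage $925,000 ≥ $900,000 → met

Yes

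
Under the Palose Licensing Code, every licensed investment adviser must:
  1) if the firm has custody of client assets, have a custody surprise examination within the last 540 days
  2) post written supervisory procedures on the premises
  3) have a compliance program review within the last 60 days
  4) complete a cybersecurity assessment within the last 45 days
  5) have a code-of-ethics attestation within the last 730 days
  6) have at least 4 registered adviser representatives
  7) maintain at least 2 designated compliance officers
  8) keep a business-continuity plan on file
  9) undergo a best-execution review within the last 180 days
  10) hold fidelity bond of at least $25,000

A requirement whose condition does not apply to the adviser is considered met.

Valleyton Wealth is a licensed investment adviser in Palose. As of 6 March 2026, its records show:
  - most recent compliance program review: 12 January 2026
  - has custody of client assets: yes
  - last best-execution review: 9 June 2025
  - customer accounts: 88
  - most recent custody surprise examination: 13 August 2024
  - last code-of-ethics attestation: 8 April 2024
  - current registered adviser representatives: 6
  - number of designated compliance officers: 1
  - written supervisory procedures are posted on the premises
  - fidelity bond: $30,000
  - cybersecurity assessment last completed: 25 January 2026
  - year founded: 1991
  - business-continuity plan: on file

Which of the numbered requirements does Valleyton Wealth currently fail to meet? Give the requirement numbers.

1, 7, 9

1. condition 'has custody of client assets' holds; custody surprise examination 570 days ago vs limit 540 → not met
2. written supervisory procedures present → met
3. compliance program review 53 days ago vs limit 60 → met
4. cybersecurity assessment 40 days ago vs limit 45 → met
5. code-of-ethics attestation 697 days ago vs limit 730 → met
6. registered adviser representatives 6 ≥ 4 → met
7. designated compliance officers 1 < 2 → not met
8. business-continuity plan present → met
9. best-execution review 270 days ago vs limit 180 → not met
10. fidelity bond $30,000 ≥ $25,000 → met
Not met: 1, 7, 9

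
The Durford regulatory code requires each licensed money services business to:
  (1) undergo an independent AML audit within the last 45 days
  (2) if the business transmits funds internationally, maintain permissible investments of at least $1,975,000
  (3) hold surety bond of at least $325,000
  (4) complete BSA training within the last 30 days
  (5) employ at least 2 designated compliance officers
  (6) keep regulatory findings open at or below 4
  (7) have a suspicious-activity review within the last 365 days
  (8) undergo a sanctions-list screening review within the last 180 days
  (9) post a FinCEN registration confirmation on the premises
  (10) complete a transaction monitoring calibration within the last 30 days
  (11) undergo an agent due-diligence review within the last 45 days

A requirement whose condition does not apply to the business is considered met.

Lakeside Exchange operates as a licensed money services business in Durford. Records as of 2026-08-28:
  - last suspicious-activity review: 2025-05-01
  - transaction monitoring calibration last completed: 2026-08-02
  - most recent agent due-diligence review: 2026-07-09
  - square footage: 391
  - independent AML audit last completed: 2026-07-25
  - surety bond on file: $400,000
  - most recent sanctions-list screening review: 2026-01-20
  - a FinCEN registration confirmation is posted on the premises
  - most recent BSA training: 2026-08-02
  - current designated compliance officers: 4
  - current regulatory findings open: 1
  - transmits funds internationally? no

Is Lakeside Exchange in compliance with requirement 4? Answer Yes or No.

Yes

4. BSA training 26 days ago vs limit 30 → met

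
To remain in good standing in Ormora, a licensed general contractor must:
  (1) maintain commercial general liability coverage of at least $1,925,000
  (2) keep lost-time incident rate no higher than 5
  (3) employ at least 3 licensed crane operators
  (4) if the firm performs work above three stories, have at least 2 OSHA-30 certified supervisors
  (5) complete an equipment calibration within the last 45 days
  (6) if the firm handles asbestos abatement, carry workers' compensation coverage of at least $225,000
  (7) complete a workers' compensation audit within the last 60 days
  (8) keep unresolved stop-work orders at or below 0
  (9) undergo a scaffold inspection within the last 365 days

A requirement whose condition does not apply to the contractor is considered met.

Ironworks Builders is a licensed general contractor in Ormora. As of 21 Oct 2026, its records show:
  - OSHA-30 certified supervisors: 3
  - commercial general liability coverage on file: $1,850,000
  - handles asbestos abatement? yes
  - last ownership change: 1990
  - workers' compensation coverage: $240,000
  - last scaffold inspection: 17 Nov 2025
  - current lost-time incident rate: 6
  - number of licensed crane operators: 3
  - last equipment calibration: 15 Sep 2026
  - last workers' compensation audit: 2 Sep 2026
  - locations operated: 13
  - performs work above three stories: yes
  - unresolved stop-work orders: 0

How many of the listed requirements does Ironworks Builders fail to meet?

2

1. commercial general liability coverage $1,850,000 < $1,925,000 → not met
2. lost-time incident rate 6 > 5 → not met
3. licensed crane operators 3 ≥ 3 → met
4. condition 'performs work above three stories' holds; OSHA-30 certified supervisors 3 ≥ 2 → met
5. equipment calibration 36 days ago vs limit 45 → met
6. condition 'handles asbestos abatement' holds; workers' compensation coverage $240,000 ≥ $225,000 → met
7. workers' compensation audit 49 days ago vs limit 60 → met
8. unresolved stop-work orders 0 ≤ 0 → met
9. scaffold inspection 338 days ago vs limit 365 → met
Not met: 2 of 9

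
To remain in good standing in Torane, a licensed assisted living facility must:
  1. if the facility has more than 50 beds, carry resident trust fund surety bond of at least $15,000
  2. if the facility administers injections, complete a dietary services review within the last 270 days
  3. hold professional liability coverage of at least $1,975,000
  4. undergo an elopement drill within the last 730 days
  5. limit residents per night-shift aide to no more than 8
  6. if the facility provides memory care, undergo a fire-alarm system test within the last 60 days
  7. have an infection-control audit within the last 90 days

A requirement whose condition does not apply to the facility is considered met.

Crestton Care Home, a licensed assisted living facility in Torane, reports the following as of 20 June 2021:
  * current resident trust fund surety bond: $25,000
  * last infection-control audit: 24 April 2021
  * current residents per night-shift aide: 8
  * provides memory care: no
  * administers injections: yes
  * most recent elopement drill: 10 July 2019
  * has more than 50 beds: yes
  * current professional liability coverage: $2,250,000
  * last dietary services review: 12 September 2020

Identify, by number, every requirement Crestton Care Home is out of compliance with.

2

1. condition 'has more than 50 beds' holds; resident trust fund surety bond $25,000 ≥ $15,000 → met
2. condition 'administers injections' holds; dietary services review 281 days ago vs limit 270 → not met
3. professional liability coverage $2,250,000 ≥ $1,975,000 → met
4. elopement drill 711 days ago vs limit 730 → met
5. residents per night-shift aide 8 ≤ 8 → met
6. condition 'provides memory care' does not hold → requirement n/a → met
7. infection-control audit 57 days ago vs limit 90 → met
Not met: 2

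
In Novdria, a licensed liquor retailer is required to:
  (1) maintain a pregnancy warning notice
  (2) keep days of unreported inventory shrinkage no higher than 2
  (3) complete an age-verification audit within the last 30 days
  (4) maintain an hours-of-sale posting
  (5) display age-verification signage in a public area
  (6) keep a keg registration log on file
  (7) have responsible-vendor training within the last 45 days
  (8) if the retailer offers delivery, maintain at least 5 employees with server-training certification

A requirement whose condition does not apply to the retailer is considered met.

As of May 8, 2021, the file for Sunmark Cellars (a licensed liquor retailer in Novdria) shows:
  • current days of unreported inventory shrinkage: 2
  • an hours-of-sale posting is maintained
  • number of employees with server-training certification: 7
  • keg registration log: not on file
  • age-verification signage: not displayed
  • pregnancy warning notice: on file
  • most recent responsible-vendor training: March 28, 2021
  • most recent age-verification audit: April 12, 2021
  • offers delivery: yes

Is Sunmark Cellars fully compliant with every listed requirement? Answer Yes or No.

No

1. pregnancy warning notice present → met
2. days of unreported inventory shrinkage 2 ≤ 2 → met
3. age-verification audit 26 days ago vs limit 30 → met
4. hours-of-sale posting present → met
5. age-verification signage absent → not met
6. keg registration log absent → not met
7. responsible-vendor training 41 days ago vs limit 45 → met
8. condition 'offers delivery' holds; employees with server-training certification 7 ≥ 5 → met
Not met: 5, 6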